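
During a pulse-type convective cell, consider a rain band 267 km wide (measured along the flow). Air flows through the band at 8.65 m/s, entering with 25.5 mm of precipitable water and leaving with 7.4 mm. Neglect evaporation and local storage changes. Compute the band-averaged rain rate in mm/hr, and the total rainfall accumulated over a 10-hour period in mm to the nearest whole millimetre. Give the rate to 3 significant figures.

Column moisture flux per unit crosswind length is F = V × PW.
Inflow: F_in = 8.65 × 25.5 = 220.575 mm·m/s
Outflow: F_out = 8.65 × 7.4 = 64.01 mm·m/s
Steady-state rate R = (F_in − F_out)/L = (220.575 − 64.01) / 267000 m = 5.864e-04 mm/s.
R = 5.864e-04 × 3600 = 2.11 mm/hr.
Over 10 h: total = 2.11 × 10 = 21.1 ≈ 21 mm.

R ≈ 2.11 mm/hr; total ≈ 21 mm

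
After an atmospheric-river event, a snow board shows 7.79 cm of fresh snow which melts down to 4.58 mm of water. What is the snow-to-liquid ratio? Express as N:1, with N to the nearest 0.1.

Ratio = snow depth / SWE = 77.9 mm / 4.58 mm = 17.0, i.e. 17.0:1.

ratio ≈ 17.0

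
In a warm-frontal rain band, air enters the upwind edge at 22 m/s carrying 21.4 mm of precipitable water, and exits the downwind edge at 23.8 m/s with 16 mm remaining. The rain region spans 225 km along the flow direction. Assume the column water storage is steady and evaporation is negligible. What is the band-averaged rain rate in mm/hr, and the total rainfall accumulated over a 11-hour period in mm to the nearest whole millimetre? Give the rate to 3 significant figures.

Column moisture flux per unit crosswind length is F = V × PW.
Inflow: F_in = 22 × 21.4 = 470.8 mm·m/s
Outflow: F_out = 23.8 × 16 = 380.8 mm·m/s
Steady-state rate R = (F_in − F_out)/L = (470.8 − 380.8) / 225000 m = 4.000e-04 mm/s.
R = 4.000e-04 × 3600 = 1.44 mm/hr.
Over 11 h: total = 1.44 × 11 = 15.84 ≈ 16 mm.

R ≈ 1.44 mm/hr; total ≈ 16 mm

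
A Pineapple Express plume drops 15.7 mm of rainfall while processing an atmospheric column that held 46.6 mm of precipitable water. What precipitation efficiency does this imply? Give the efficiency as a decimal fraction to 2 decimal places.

ε = rainfall / PW = 15.7 / 46.6 = 0.34.

ε ≈ 0.34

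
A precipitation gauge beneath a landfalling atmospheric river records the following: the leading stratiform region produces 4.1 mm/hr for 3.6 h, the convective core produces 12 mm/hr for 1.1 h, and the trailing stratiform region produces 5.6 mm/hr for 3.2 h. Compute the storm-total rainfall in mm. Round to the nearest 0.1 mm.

total ≈ 45.9 mm

Total = Σ Rᵢ Δtᵢ = 4.1 × 3.6 + 12 × 1.1 + 5.6 × 3.2
      = 14.76 + 13.2 + 17.92 = 45.9 mm.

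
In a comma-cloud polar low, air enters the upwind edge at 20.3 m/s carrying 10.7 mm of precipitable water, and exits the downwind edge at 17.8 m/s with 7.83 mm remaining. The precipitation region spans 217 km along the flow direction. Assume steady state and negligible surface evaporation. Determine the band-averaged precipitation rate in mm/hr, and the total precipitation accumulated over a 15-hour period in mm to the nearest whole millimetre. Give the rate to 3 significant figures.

Column moisture flux per unit crosswind length is F = V × PW.
Inflow: F_in = 20.3 × 10.7 = 217.21 mm·m/s
Outflow: F_out = 17.8 × 7.83 = 139.374 mm·m/s
Steady-state rate R = (F_in − F_out)/L = (217.21 − 139.374) / 217000 m = 3.587e-04 mm/s.
R = 3.587e-04 × 3600 = 1.29 mm/hr.
Over 15 h: total = 1.29 × 15 = 19.35 ≈ 19 mm.

R ≈ 1.29 mm/hr; total ≈ 19 mm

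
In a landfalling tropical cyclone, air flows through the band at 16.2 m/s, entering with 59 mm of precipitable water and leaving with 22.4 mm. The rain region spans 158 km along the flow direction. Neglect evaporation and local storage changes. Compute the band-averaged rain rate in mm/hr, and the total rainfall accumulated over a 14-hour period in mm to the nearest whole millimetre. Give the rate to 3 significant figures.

R ≈ 13.5 mm/hr; total ≈ 189 mm

Column moisture flux per unit crosswind length is F = V × PW.
Inflow: F_in = 16.2 × 59 = 955.8 mm·m/s
Outflow: F_out = 16.2 × 22.4 = 362.88 mm·m/s
Steady-state rate R = (F_in − F_out)/L = (955.8 − 362.88) / 158000 m = 3.753e-03 mm/s.
R = 3.753e-03 × 3600 = 13.5 mm/hr.
Over 14 h: total = 13.5 × 14 = 189 mm.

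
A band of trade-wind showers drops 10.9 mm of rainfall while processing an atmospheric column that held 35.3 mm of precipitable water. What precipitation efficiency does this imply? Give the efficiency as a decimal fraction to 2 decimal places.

ε ≈ 0.31

ε = rainfall / PW = 10.9 / 35.3 = 0.31.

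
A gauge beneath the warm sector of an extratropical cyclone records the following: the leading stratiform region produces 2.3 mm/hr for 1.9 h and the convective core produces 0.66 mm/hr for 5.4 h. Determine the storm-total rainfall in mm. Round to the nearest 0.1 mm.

Total = Σ Rᵢ Δtᵢ = 2.3 × 1.9 + 0.66 × 5.4
      = 4.37 + 3.564 = 7.9 mm.

total ≈ 7.9 mm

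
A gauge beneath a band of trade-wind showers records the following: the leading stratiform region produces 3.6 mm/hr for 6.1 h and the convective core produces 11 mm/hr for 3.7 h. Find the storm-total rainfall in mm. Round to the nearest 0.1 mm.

total ≈ 62.7 mm

Total = Σ Rᵢ Δtᵢ = 3.6 × 6.1 + 11 × 3.7
      = 21.96 + 40.7 = 62.7 mm.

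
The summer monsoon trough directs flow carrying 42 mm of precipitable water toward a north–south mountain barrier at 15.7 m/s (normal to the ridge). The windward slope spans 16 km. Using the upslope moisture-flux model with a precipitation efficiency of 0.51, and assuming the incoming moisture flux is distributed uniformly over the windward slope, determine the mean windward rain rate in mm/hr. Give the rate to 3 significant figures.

Incoming column moisture flux per unit ridge length: F = V × PW = 15.7 × 42 = 659.4 mm·m/s.
Spread over the 16 km slope with efficiency ε = 0.51: R = ε·F/W = 0.51 × 659.4 / 16000 m = 2.102e-02 mm/s.
R = 2.102e-02 × 3600 = 75.7 mm/hr.

R ≈ 75.7 mm/hr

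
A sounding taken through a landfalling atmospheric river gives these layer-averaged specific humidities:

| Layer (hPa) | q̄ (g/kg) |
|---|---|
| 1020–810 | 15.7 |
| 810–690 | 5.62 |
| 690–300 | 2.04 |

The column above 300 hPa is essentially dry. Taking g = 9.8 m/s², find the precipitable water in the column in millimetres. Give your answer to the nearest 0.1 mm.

PW ≈ 48.6 mm

Precipitable water is the column-integrated vapour mass per unit area: PW = (1/g) Σ q̄ Δp, with q in kg/kg and Δp in Pa (1 kg/m² of water = 1 mm).
Layer 1020–810 hPa: Δp = 210 hPa = 21000 Pa, q̄ = 0.0157 kg/kg → 0.0157 × 21000 / 9.8 = 33.64 mm
Layer 810–690 hPa: Δp = 120 hPa = 12000 Pa, q̄ = 0.00562 kg/kg → 0.00562 × 12000 / 9.8 = 6.88 mm
Layer 690–300 hPa: Δp = 390 hPa = 39000 Pa, q̄ = 0.00204 kg/kg → 0.00204 × 39000 / 9.8 = 8.12 mm
PW = 33.64 + 6.88 + 8.12 = 48.64 ≈ 48.6 mm.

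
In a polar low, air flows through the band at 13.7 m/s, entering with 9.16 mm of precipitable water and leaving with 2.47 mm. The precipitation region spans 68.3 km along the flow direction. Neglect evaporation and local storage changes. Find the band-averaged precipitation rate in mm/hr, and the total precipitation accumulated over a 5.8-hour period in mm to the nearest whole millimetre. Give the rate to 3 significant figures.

R ≈ 4.83 mm/hr; total ≈ 28 mm

Column moisture flux per unit crosswind length is F = V × PW.
Inflow: F_in = 13.7 × 9.16 = 125.492 mm·m/s
Outflow: F_out = 13.7 × 2.47 = 33.839 mm·m/s
Steady-state rate R = (F_in − F_out)/L = (125.492 − 33.839) / 68300 m = 1.342e-03 mm/s.
R = 1.342e-03 × 3600 = 4.83 mm/hr.
Over 5.8 h: total = 4.83 × 5.8 = 28.014 ≈ 28 mm.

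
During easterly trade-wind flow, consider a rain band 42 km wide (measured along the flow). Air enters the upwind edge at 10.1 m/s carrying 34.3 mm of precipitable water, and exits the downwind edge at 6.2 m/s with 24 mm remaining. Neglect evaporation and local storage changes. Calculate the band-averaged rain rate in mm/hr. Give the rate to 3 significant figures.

R ≈ 16.9 mm/hr

Column moisture flux per unit crosswind length is F = V × PW.
Inflow: F_in = 10.1 × 34.3 = 346.43 mm·m/s
Outflow: F_out = 6.2 × 24 = 148.8 mm·m/s
Steady-state rate R = (F_in − F_out)/L = (346.43 − 148.8) / 42000 m = 4.705e-03 mm/s.
R = 4.705e-03 × 3600 = 16.9 mm/hr.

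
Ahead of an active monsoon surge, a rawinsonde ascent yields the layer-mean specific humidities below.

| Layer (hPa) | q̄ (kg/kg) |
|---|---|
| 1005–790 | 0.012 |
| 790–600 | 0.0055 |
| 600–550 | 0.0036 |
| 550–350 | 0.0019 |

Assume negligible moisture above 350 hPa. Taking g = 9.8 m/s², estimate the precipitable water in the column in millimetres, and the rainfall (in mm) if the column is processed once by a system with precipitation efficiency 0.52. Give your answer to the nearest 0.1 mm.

PW ≈ 42.7 mm; rainfall ≈ 22.2 mm

Precipitable water is the column-integrated vapour mass per unit area: PW = (1/g) Σ q̄ Δp, with q in kg/kg and Δp in Pa (1 kg/m² of water = 1 mm).
Layer 1005–790 hPa: Δp = 215 hPa = 21500 Pa, q̄ = 0.012 kg/kg → 0.012 × 21500 / 9.8 = 26.33 mm
Layer 790–600 hPa: Δp = 190 hPa = 19000 Pa, q̄ = 0.0055 kg/kg → 0.0055 × 19000 / 9.8 = 10.66 mm
Layer 600–550 hPa: Δp = 50 hPa = 5000 Pa, q̄ = 0.0036 kg/kg → 0.0036 × 5000 / 9.8 = 1.84 mm
Layer 550–350 hPa: Δp = 200 hPa = 20000 Pa, q̄ = 0.0019 kg/kg → 0.0019 × 20000 / 9.8 = 3.88 mm
PW = 26.33 + 10.66 + 1.84 + 3.88 = 42.71 ≈ 42.7 mm.
Rainfall = ε × PW = 0.52 × 42.7 = 22.2 mm.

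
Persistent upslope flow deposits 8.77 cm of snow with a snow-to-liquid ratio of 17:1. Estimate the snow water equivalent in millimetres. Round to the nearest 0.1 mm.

SWE ≈ 5.2 mm

SWE = snow depth / ratio = 8.77 cm / 17 = 0.516 cm = 5.2 mm.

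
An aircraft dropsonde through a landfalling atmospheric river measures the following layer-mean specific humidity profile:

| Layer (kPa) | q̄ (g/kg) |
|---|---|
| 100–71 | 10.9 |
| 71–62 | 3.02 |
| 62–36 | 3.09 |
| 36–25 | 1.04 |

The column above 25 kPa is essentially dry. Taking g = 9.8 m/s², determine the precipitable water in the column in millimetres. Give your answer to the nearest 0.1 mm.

PW ≈ 44.4 mm

Precipitable water is the column-integrated vapour mass per unit area: PW = (1/g) Σ q̄ Δp, with q in kg/kg and Δp in Pa (1 kg/m² of water = 1 mm).
Layer 100–71 kPa: Δp = 290 hPa = 29000 Pa, q̄ = 0.0109 kg/kg → 0.0109 × 29000 / 9.8 = 32.26 mm
Layer 71–62 kPa: Δp = 90 hPa = 9000 Pa, q̄ = 0.00302 kg/kg → 0.00302 × 9000 / 9.8 = 2.77 mm
Layer 62–36 kPa: Δp = 260 hPa = 26000 Pa, q̄ = 0.00309 kg/kg → 0.00309 × 26000 / 9.8 = 8.20 mm
Layer 36–25 kPa: Δp = 110 hPa = 11000 Pa, q̄ = 0.00104 kg/kg → 0.00104 × 11000 / 9.8 = 1.17 mm
PW = 32.26 + 2.77 + 8.20 + 1.17 = 44.40 ≈ 44.4 mm.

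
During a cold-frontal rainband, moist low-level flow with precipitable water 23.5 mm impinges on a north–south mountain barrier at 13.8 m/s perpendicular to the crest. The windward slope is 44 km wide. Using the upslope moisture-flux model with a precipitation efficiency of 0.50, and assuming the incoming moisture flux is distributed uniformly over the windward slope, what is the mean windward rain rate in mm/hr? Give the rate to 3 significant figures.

R ≈ 13.3 mm/hr

Incoming column moisture flux per unit ridge length: F = V × PW = 13.8 × 23.5 = 324.3 mm·m/s.
Spread over the 44 km slope with efficiency ε = 0.50: R = ε·F/W = 0.50 × 324.3 / 44000 m = 3.685e-03 mm/s.
R = 3.685e-03 × 3600 = 13.3 mm/hr.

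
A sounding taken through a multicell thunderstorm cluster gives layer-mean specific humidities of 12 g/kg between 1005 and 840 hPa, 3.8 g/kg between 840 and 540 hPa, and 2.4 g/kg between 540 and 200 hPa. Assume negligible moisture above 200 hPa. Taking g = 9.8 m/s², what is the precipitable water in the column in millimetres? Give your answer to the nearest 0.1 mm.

Precipitable water is the column-integrated vapour mass per unit area: PW = (1/g) Σ q̄ Δp, with q in kg/kg and Δp in Pa (1 kg/m² of water = 1 mm).
Layer 1005–840 hPa: Δp = 165 hPa = 16500 Pa, q̄ = 0.012 kg/kg → 0.012 × 16500 / 9.8 = 20.20 mm
Layer 840–540 hPa: Δp = 300 hPa = 30000 Pa, q̄ = 0.0038 kg/kg → 0.0038 × 30000 / 9.8 = 11.63 mm
Layer 540–200 hPa: Δp = 340 hPa = 34000 Pa, q̄ = 0.0024 kg/kg → 0.0024 × 34000 / 9.8 = 8.33 mm
PW = 20.20 + 11.63 + 8.33 = 40.16 ≈ 40.2 mm.

PW ≈ 40.2 mm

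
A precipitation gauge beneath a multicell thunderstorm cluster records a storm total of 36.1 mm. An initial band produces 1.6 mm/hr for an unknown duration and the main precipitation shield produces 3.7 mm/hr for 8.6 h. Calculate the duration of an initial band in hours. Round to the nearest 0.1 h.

Known phases: 3.7 × 8.6 = 31.82 mm.
Remaining depth = 36.1 − 31.82 = 4.28 mm.
Duration = 4.28 / 1.6 = 2.7 h.

duration ≈ 2.7 h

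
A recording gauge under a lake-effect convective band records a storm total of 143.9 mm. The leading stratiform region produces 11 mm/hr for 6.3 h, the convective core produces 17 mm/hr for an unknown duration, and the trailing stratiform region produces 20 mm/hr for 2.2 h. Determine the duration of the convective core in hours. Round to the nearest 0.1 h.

Known phases: 11 × 6.3 + 20 × 2.2 = 69.3 + 44 = 113.3 mm.
Remaining depth = 143.9 − 113.3 = 30.6 mm.
Duration = 30.6 / 17 = 1.8 h.

duration ≈ 1.8 h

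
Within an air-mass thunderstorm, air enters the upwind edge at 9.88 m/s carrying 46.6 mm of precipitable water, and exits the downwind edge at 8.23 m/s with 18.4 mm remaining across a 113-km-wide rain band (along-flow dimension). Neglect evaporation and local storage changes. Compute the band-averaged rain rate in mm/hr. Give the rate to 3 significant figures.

Column moisture flux per unit crosswind length is F = V × PW.
Inflow: F_in = 9.88 × 46.6 = 460.408 mm·m/s
Outflow: F_out = 8.23 × 18.4 = 151.432 mm·m/s
Steady-state rate R = (F_in − F_out)/L = (460.408 − 151.432) / 113000 m = 2.734e-03 mm/s.
R = 2.734e-03 × 3600 = 9.84 mm/hr.

R ≈ 9.84 mm/hr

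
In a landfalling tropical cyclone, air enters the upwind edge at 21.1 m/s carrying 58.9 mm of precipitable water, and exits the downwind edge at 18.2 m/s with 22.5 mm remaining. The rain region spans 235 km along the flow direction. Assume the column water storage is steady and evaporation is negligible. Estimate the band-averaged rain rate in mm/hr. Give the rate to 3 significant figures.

R ≈ 12.8 mm/hr

Column moisture flux per unit crosswind length is F = V × PW.
Inflow: F_in = 21.1 × 58.9 = 1242.79 mm·m/s
Outflow: F_out = 18.2 × 22.5 = 409.5 mm·m/s
Steady-state rate R = (F_in − F_out)/L = (1242.79 − 409.5) / 235000 m = 3.546e-03 mm/s.
R = 3.546e-03 × 3600 = 12.8 mm/hr.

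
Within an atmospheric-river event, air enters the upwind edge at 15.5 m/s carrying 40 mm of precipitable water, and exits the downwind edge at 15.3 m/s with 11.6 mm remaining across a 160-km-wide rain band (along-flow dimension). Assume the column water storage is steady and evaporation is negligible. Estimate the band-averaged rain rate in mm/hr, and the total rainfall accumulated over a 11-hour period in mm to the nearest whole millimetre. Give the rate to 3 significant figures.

Column moisture flux per unit crosswind length is F = V × PW.
Inflow: F_in = 15.5 × 40 = 620 mm·m/s
Outflow: F_out = 15.3 × 11.6 = 177.48 mm·m/s
Steady-state rate R = (F_in − F_out)/L = (620 − 177.48) / 160000 m = 2.766e-03 mm/s.
R = 2.766e-03 × 3600 = 9.96 mm/hr.
Over 11 h: total = 9.96 × 11 = 109.56 ≈ 110 mm.

R ≈ 9.96 mm/hr; total ≈ 110 mm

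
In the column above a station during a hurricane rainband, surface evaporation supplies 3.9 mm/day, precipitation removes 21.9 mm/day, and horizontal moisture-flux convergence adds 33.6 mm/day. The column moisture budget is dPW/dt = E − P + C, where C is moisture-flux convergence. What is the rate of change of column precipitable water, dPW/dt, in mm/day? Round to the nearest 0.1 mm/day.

dPW/dt ≈ 15.6 mm/day

dPW/dt = E − P + C = 3.9 − 21.9 + (33.6) = 15.6 mm/day.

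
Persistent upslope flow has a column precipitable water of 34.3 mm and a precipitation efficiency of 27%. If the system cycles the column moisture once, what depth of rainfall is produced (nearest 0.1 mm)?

rainfall ≈ 9.3 mm

Rainfall = ε × PW = 0.27 × 34.3 = 9.3 mm.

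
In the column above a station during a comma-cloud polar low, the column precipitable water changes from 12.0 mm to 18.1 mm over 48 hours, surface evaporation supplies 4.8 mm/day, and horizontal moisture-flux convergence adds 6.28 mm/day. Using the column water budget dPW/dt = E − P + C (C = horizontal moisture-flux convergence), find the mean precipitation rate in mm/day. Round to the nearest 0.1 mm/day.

P ≈ 8.0 mm/day

dPW/dt = (18.1 − 12.0) mm / (48/24 day) = +3.050 mm/day.
P = E + C − dPW/dt = 4.8 + (6.28) − (+3.050) = 8.0 mm/day.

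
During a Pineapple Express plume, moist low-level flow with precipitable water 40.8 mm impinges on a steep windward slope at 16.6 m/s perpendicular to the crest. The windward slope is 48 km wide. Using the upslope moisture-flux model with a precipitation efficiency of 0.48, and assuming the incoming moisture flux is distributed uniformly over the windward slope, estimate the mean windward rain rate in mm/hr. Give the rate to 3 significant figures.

R ≈ 24.4 mm/hr

Incoming column moisture flux per unit ridge length: F = V × PW = 16.6 × 40.8 = 677.28 mm·m/s.
Spread over the 48 km slope with efficiency ε = 0.48: R = ε·F/W = 0.48 × 677.28 / 48000 m = 6.773e-03 mm/s.
R = 6.773e-03 × 3600 = 24.4 mm/hr.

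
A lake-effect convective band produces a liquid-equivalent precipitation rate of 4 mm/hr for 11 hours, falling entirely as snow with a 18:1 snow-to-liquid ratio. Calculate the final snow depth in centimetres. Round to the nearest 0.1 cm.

Liquid-equivalent depth = 4 × 11 = 44 mm.
Snow depth = 44 mm × 18 = 792 mm = 79.2 cm.

snow depth ≈ 79.2 cm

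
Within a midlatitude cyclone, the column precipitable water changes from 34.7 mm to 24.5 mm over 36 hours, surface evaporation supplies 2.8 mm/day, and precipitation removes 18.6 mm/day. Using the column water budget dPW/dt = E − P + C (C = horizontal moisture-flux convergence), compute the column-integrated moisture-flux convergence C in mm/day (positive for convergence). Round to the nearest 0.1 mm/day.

C ≈ 9.0 mm/day

dPW/dt = (24.5 − 34.7) mm / (36/24 day) = -6.800 mm/day.
C = dPW/dt − E + P = (-6.800) − 2.8 + 18.6 = 9.0 mm/day.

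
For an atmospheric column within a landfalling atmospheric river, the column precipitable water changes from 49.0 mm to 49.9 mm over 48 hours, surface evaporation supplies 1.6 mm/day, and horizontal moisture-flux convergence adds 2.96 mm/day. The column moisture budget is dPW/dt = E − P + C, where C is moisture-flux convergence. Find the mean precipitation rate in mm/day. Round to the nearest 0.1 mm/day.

dPW/dt = (49.9 − 49.0) mm / (48/24 day) = +0.450 mm/day.
P = E + C − dPW/dt = 1.6 + (2.96) − (+0.450) = 4.1 mm/day.

P ≈ 4.1 mm/day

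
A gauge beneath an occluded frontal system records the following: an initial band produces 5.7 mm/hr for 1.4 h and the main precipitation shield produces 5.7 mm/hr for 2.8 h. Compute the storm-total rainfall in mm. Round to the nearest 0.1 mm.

Total = Σ Rᵢ Δtᵢ = 5.7 × 1.4 + 5.7 × 2.8
      = 7.98 + 15.96 = 23.9 mm.

total ≈ 23.9 mm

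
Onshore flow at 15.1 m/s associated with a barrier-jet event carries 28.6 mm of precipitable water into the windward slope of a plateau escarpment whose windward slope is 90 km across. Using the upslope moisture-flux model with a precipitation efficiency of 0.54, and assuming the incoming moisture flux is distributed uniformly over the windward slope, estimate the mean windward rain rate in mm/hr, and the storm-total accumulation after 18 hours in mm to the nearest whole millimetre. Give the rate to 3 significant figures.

Incoming column moisture flux per unit ridge length: F = V × PW = 15.1 × 28.6 = 431.86 mm·m/s.
Spread over the 90 km slope with efficiency ε = 0.54: R = ε·F/W = 0.54 × 431.86 / 90000 m = 2.591e-03 mm/s.
R = 2.591e-03 × 3600 = 9.33 mm/hr.
Over 18 h: total = 9.33 × 18 = 167.94 ≈ 168 mm.

R ≈ 9.33 mm/hr; total ≈ 168 mm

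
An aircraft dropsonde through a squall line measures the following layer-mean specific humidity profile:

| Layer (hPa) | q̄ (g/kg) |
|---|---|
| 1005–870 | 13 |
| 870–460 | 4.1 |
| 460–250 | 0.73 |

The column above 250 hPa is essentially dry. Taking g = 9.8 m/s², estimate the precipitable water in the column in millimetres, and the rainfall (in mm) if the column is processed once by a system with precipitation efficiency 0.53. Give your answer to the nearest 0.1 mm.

PW ≈ 36.6 mm; rainfall ≈ 19.4 mm

Precipitable water is the column-integrated vapour mass per unit area: PW = (1/g) Σ q̄ Δp, with q in kg/kg and Δp in Pa (1 kg/m² of water = 1 mm).
Layer 1005–870 hPa: Δp = 135 hPa = 13500 Pa, q̄ = 0.013 kg/kg → 0.013 × 13500 / 9.8 = 17.91 mm
Layer 870–460 hPa: Δp = 410 hPa = 41000 Pa, q̄ = 0.0041 kg/kg → 0.0041 × 41000 / 9.8 = 17.15 mm
Layer 460–250 hPa: Δp = 210 hPa = 21000 Pa, q̄ = 0.00073 kg/kg → 0.00073 × 21000 / 9.8 = 1.56 mm
PW = 17.91 + 17.15 + 1.56 = 36.62 ≈ 36.6 mm.
Rainfall = ε × PW = 0.53 × 36.6 = 19.4 mm.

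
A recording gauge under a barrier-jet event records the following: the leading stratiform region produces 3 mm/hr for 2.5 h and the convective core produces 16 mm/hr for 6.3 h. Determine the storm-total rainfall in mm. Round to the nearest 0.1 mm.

Total = Σ Rᵢ Δtᵢ = 3 × 2.5 + 16 × 6.3
      = 7.5 + 100.8 = 108.3 mm.

total ≈ 108.3 mm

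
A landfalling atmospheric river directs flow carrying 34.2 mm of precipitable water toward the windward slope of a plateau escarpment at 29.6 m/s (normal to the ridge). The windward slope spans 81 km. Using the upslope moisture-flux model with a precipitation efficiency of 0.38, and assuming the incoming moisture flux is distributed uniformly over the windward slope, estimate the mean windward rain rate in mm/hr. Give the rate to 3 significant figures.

R ≈ 17.1 mm/hr

Incoming column moisture flux per unit ridge length: F = V × PW = 29.6 × 34.2 = 1012.32 mm·m/s.
Spread over the 81 km slope with efficiency ε = 0.38: R = ε·F/W = 0.38 × 1012.32 / 81000 m = 4.749e-03 mm/s.
R = 4.749e-03 × 3600 = 17.1 mm/hr.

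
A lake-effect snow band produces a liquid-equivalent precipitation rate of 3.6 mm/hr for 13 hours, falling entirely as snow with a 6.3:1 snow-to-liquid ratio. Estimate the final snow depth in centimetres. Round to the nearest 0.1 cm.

snow depth ≈ 29.5 cm

Liquid-equivalent depth = 3.6 × 13 = 46.8 mm.
Snow depth = 46.8 mm × 6.3 = 294.84 mm = 29.5 cm.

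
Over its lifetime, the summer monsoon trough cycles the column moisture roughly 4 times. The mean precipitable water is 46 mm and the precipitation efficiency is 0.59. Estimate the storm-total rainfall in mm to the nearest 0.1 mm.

Each cycle deposits ε × PW = 0.59 × 46 = 27.14 mm.
Over 4 cycles: 4 × 27.14 = 108.6 mm.

rainfall ≈ 108.6 mm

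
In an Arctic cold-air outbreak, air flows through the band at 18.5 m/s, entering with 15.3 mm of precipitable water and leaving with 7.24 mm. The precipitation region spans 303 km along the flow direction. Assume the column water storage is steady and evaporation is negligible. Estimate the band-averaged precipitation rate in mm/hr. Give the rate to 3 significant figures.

Column moisture flux per unit crosswind length is F = V × PW.
Inflow: F_in = 18.5 × 15.3 = 283.05 mm·m/s
Outflow: F_out = 18.5 × 7.24 = 133.94 mm·m/s
Steady-state rate R = (F_in − F_out)/L = (283.05 − 133.94) / 303000 m = 4.921e-04 mm/s.
R = 4.921e-04 × 3600 = 1.77 mm/hr.

R ≈ 1.77 mm/hr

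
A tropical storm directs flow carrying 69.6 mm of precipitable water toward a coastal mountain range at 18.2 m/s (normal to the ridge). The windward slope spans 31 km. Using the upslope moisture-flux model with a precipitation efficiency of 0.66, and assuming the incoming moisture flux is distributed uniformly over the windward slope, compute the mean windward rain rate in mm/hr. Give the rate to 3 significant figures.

Incoming column moisture flux per unit ridge length: F = V × PW = 18.2 × 69.6 = 1266.72 mm·m/s.
Spread over the 31 km slope with efficiency ε = 0.66: R = ε·F/W = 0.66 × 1266.72 / 31000 m = 2.697e-02 mm/s.
R = 2.697e-02 × 3600 = 97.1 mm/hr.

R ≈ 97.1 mm/hr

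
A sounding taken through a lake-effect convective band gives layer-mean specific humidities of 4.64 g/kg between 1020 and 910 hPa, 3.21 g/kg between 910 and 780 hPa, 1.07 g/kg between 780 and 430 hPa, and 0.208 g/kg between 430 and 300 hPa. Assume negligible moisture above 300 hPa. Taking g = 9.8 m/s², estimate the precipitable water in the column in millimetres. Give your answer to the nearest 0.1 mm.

Precipitable water is the column-integrated vapour mass per unit area: PW = (1/g) Σ q̄ Δp, with q in kg/kg and Δp in Pa (1 kg/m² of water = 1 mm).
Layer 1020–910 hPa: Δp = 110 hPa = 11000 Pa, q̄ = 0.00464 kg/kg → 0.00464 × 11000 / 9.8 = 5.21 mm
Layer 910–780 hPa: Δp = 130 hPa = 13000 Pa, q̄ = 0.00321 kg/kg → 0.00321 × 13000 / 9.8 = 4.26 mm
Layer 780–430 hPa: Δp = 350 hPa = 35000 Pa, q̄ = 0.00107 kg/kg → 0.00107 × 35000 / 9.8 = 3.82 mm
Layer 430–300 hPa: Δp = 130 hPa = 13000 Pa, q̄ = 0.000208 kg/kg → 0.000208 × 13000 / 9.8 = 0.28 mm
PW = 5.21 + 4.26 + 3.82 + 0.28 = 13.57 ≈ 13.6 mm.

PW ≈ 13.6 mm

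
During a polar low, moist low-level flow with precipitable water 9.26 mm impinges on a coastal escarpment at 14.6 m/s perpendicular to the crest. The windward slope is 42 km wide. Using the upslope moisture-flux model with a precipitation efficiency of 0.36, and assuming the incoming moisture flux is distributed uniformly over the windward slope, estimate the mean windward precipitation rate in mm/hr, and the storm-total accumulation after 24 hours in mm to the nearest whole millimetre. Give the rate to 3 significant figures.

R ≈ 4.17 mm/hr; total ≈ 100 mm

Incoming column moisture flux per unit ridge length: F = V × PW = 14.6 × 9.26 = 135.196 mm·m/s.
Spread over the 42 km slope with efficiency ε = 0.36: R = ε·F/W = 0.36 × 135.196 / 42000 m = 1.159e-03 mm/s.
R = 1.159e-03 × 3600 = 4.17 mm/hr.
Over 24 h: total = 4.17 × 24 = 100.08 ≈ 100 mm.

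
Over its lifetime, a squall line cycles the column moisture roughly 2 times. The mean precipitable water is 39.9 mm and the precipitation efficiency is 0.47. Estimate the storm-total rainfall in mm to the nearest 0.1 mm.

rainfall ≈ 37.5 mm

Each cycle deposits ε × PW = 0.47 × 39.9 = 18.753 mm.
Over 2 cycles: 2 × 18.753 = 37.5 mm.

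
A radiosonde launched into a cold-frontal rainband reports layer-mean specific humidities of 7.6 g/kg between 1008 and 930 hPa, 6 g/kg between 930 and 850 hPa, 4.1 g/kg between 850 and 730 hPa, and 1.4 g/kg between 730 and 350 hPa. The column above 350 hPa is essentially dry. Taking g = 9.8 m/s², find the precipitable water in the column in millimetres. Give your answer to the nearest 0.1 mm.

PW ≈ 21.4 mm

Precipitable water is the column-integrated vapour mass per unit area: PW = (1/g) Σ q̄ Δp, with q in kg/kg and Δp in Pa (1 kg/m² of water = 1 mm).
Layer 1008–930 hPa: Δp = 78 hPa = 7800 Pa, q̄ = 0.0076 kg/kg → 0.0076 × 7800 / 9.8 = 6.05 mm
Layer 930–850 hPa: Δp = 80 hPa = 8000 Pa, q̄ = 0.006 kg/kg → 0.006 × 8000 / 9.8 = 4.90 mm
Layer 850–730 hPa: Δp = 120 hPa = 12000 Pa, q̄ = 0.0041 kg/kg → 0.0041 × 12000 / 9.8 = 5.02 mm
Layer 730–350 hPa: Δp = 380 hPa = 38000 Pa, q̄ = 0.0014 kg/kg → 0.0014 × 38000 / 9.8 = 5.43 mm
PW = 6.05 + 4.90 + 5.02 + 5.43 = 21.40 ≈ 21.4 mm.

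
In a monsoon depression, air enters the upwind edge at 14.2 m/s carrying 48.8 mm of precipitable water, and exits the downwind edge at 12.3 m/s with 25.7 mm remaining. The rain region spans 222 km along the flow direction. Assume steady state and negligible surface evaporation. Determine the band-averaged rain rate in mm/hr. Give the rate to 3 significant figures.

R ≈ 6.11 mm/hr

Column moisture flux per unit crosswind length is F = V × PW.
Inflow: F_in = 14.2 × 48.8 = 692.96 mm·m/s
Outflow: F_out = 12.3 × 25.7 = 316.11 mm·m/s
Steady-state rate R = (F_in − F_out)/L = (692.96 − 316.11) / 222000 m = 1.698e-03 mm/s.
R = 1.698e-03 × 3600 = 6.11 mm/hr.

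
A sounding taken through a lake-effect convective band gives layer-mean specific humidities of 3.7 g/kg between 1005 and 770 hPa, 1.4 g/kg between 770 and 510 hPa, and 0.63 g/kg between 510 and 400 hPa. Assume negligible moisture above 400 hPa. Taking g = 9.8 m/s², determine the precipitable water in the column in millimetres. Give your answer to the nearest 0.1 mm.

PW ≈ 13.3 mm

Precipitable water is the column-integrated vapour mass per unit area: PW = (1/g) Σ q̄ Δp, with q in kg/kg and Δp in Pa (1 kg/m² of water = 1 mm).
Layer 1005–770 hPa: Δp = 235 hPa = 23500 Pa, q̄ = 0.0037 kg/kg → 0.0037 × 23500 / 9.8 = 8.87 mm
Layer 770–510 hPa: Δp = 260 hPa = 26000 Pa, q̄ = 0.0014 kg/kg → 0.0014 × 26000 / 9.8 = 3.71 mm
Layer 510–400 hPa: Δp = 110 hPa = 11000 Pa, q̄ = 0.00063 kg/kg → 0.00063 × 11000 / 9.8 = 0.71 mm
PW = 8.87 + 3.71 + 0.71 = 13.29 ≈ 13.3 mm.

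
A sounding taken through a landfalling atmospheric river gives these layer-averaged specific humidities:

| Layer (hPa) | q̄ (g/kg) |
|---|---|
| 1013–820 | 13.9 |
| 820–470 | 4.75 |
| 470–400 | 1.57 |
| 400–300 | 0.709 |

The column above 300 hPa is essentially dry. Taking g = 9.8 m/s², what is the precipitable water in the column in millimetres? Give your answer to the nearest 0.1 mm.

Precipitable water is the column-integrated vapour mass per unit area: PW = (1/g) Σ q̄ Δp, with q in kg/kg and Δp in Pa (1 kg/m² of water = 1 mm).
Layer 1013–820 hPa: Δp = 193 hPa = 19300 Pa, q̄ = 0.0139 kg/kg → 0.0139 × 19300 / 9.8 = 27.37 mm
Layer 820–470 hPa: Δp = 350 hPa = 35000 Pa, q̄ = 0.00475 kg/kg → 0.00475 × 35000 / 9.8 = 16.96 mm
Layer 470–400 hPa: Δp = 70 hPa = 7000 Pa, q̄ = 0.00157 kg/kg → 0.00157 × 7000 / 9.8 = 1.12 mm
Layer 400–300 hPa: Δp = 100 hPa = 10000 Pa, q̄ = 0.000709 kg/kg → 0.000709 × 10000 / 9.8 = 0.72 mm
PW = 27.37 + 16.96 + 1.12 + 0.72 = 46.17 ≈ 46.2 mm.

PW ≈ 46.2 mm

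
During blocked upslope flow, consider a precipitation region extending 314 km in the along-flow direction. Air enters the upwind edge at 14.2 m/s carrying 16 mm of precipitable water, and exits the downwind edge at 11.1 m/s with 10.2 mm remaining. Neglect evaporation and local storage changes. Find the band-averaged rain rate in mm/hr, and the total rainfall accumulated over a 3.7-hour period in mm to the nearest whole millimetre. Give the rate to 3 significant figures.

R ≈ 1.31 mm/hr; total ≈ 5 mm

Column moisture flux per unit crosswind length is F = V × PW.
Inflow: F_in = 14.2 × 16 = 227.2 mm·m/s
Outflow: F_out = 11.1 × 10.2 = 113.22 mm·m/s
Steady-state rate R = (F_in − F_out)/L = (227.2 − 113.22) / 314000 m = 3.630e-04 mm/s.
R = 3.630e-04 × 3600 = 1.31 mm/hr.
Over 3.7 h: total = 1.31 × 3.7 = 4.847 ≈ 5 mm.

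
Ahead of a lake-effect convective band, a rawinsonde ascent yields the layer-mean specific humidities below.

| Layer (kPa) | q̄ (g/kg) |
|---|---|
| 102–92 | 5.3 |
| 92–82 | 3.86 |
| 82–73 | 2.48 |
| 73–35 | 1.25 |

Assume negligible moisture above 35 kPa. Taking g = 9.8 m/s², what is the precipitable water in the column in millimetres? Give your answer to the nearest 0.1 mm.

Precipitable water is the column-integrated vapour mass per unit area: PW = (1/g) Σ q̄ Δp, with q in kg/kg and Δp in Pa (1 kg/m² of water = 1 mm).
Layer 102–92 kPa: Δp = 100 hPa = 10000 Pa, q̄ = 0.0053 kg/kg → 0.0053 × 10000 / 9.8 = 5.41 mm
Layer 92–82 kPa: Δp = 100 hPa = 10000 Pa, q̄ = 0.00386 kg/kg → 0.00386 × 10000 / 9.8 = 3.94 mm
Layer 82–73 kPa: Δp = 90 hPa = 9000 Pa, q̄ = 0.00248 kg/kg → 0.00248 × 9000 / 9.8 = 2.28 mm
Layer 73–35 kPa: Δp = 380 hPa = 38000 Pa, q̄ = 0.00125 kg/kg → 0.00125 × 38000 / 9.8 = 4.85 mm
PW = 5.41 + 3.94 + 2.28 + 4.85 = 16.48 ≈ 16.5 mm.

PW ≈ 16.5 mm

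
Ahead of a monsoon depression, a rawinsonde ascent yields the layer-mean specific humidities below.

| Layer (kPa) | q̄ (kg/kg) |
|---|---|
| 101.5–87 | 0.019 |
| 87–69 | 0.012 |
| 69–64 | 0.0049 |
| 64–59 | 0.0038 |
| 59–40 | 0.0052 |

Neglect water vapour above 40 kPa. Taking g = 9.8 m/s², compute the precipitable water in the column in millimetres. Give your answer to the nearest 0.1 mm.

PW ≈ 64.7 mm

Precipitable water is the column-integrated vapour mass per unit area: PW = (1/g) Σ q̄ Δp, with q in kg/kg and Δp in Pa (1 kg/m² of water = 1 mm).
Layer 101.5–87 kPa: Δp = 145 hPa = 14500 Pa, q̄ = 0.019 kg/kg → 0.019 × 14500 / 9.8 = 28.11 mm
Layer 87–69 kPa: Δp = 180 hPa = 18000 Pa, q̄ = 0.012 kg/kg → 0.012 × 18000 / 9.8 = 22.04 mm
Layer 69–64 kPa: Δp = 50 hPa = 5000 Pa, q̄ = 0.0049 kg/kg → 0.0049 × 5000 / 9.8 = 2.50 mm
Layer 64–59 kPa: Δp = 50 hPa = 5000 Pa, q̄ = 0.0038 kg/kg → 0.0038 × 5000 / 9.8 = 1.94 mm
Layer 59–40 kPa: Δp = 190 hPa = 19000 Pa, q̄ = 0.0052 kg/kg → 0.0052 × 19000 / 9.8 = 10.08 mm
PW = 28.11 + 22.04 + 2.50 + 1.94 + 10.08 = 64.67 ≈ 64.7 mm.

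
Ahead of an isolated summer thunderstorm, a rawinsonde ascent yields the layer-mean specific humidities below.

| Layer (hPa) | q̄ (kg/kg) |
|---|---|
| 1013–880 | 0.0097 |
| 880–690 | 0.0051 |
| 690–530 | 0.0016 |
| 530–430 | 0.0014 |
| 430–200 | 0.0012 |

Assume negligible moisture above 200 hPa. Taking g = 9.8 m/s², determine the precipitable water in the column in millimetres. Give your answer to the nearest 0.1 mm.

PW ≈ 29.9 mm

Precipitable water is the column-integrated vapour mass per unit area: PW = (1/g) Σ q̄ Δp, with q in kg/kg and Δp in Pa (1 kg/m² of water = 1 mm).
Layer 1013–880 hPa: Δp = 133 hPa = 13300 Pa, q̄ = 0.0097 kg/kg → 0.0097 × 13300 / 9.8 = 13.16 mm
Layer 880–690 hPa: Δp = 190 hPa = 19000 Pa, q̄ = 0.0051 kg/kg → 0.0051 × 19000 / 9.8 = 9.89 mm
Layer 690–530 hPa: Δp = 160 hPa = 16000 Pa, q̄ = 0.0016 kg/kg → 0.0016 × 16000 / 9.8 = 2.61 mm
Layer 530–430 hPa: Δp = 100 hPa = 10000 Pa, q̄ = 0.0014 kg/kg → 0.0014 × 10000 / 9.8 = 1.43 mm
Layer 430–200 hPa: Δp = 230 hPa = 23000 Pa, q̄ = 0.0012 kg/kg → 0.0012 × 23000 / 9.8 = 2.82 mm
PW = 13.16 + 9.89 + 2.61 + 1.43 + 2.82 = 29.91 ≈ 29.9 mm.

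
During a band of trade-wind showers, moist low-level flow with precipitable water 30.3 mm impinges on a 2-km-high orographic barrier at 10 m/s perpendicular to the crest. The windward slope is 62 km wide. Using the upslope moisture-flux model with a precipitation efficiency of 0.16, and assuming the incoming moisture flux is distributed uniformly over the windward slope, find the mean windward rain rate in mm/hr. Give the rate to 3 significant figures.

Incoming column moisture flux per unit ridge length: F = V × PW = 10 × 30.3 = 303 mm·m/s.
Spread over the 62 km slope with efficiency ε = 0.16: R = ε·F/W = 0.16 × 303 / 62000 m = 7.819e-04 mm/s.
R = 7.819e-04 × 3600 = 2.81 mm/hr.

R ≈ 2.81 mm/hr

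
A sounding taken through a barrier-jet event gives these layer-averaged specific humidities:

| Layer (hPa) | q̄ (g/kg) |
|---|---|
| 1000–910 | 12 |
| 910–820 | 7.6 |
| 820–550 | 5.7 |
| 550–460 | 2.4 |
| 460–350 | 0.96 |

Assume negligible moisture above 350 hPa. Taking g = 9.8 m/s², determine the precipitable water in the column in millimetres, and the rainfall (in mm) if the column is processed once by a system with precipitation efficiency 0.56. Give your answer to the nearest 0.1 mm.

PW ≈ 37.0 mm; rainfall ≈ 20.7 mm

Precipitable water is the column-integrated vapour mass per unit area: PW = (1/g) Σ q̄ Δp, with q in kg/kg and Δp in Pa (1 kg/m² of water = 1 mm).
Layer 1000–910 hPa: Δp = 90 hPa = 9000 Pa, q̄ = 0.012 kg/kg → 0.012 × 9000 / 9.8 = 11.02 mm
Layer 910–820 hPa: Δp = 90 hPa = 9000 Pa, q̄ = 0.0076 kg/kg → 0.0076 × 9000 / 9.8 = 6.98 mm
Layer 820–550 hPa: Δp = 270 hPa = 27000 Pa, q̄ = 0.0057 kg/kg → 0.0057 × 27000 / 9.8 = 15.70 mm
Layer 550–460 hPa: Δp = 90 hPa = 9000 Pa, q̄ = 0.0024 kg/kg → 0.0024 × 9000 / 9.8 = 2.20 mm
Layer 460–350 hPa: Δp = 110 hPa = 11000 Pa, q̄ = 0.00096 kg/kg → 0.00096 × 11000 / 9.8 = 1.08 mm
PW = 11.02 + 6.98 + 15.70 + 2.20 + 1.08 = 36.98 ≈ 37.0 mm.
Rainfall = ε × PW = 0.56 × 37.0 = 20.7 mm.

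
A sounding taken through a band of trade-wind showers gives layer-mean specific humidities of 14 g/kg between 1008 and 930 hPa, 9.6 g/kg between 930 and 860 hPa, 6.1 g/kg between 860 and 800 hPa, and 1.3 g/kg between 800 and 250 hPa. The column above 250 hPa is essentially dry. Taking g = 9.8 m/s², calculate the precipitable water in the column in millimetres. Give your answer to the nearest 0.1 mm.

PW ≈ 29.0 mm

Precipitable water is the column-integrated vapour mass per unit area: PW = (1/g) Σ q̄ Δp, with q in kg/kg and Δp in Pa (1 kg/m² of water = 1 mm).
Layer 1008–930 hPa: Δp = 78 hPa = 7800 Pa, q̄ = 0.014 kg/kg → 0.014 × 7800 / 9.8 = 11.14 mm
Layer 930–860 hPa: Δp = 70 hPa = 7000 Pa, q̄ = 0.0096 kg/kg → 0.0096 × 7000 / 9.8 = 6.86 mm
Layer 860–800 hPa: Δp = 60 hPa = 6000 Pa, q̄ = 0.0061 kg/kg → 0.0061 × 6000 / 9.8 = 3.73 mm
Layer 800–250 hPa: Δp = 550 hPa = 55000 Pa, q̄ = 0.0013 kg/kg → 0.0013 × 55000 / 9.8 = 7.30 mm
PW = 11.14 + 6.86 + 3.73 + 7.30 = 29.03 ≈ 29.0 mm.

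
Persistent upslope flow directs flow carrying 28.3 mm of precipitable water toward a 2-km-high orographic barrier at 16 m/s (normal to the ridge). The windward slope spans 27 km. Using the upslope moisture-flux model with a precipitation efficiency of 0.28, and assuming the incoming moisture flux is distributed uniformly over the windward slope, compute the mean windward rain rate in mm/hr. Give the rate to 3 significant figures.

Incoming column moisture flux per unit ridge length: F = V × PW = 16 × 28.3 = 452.8 mm·m/s.
Spread over the 27 km slope with efficiency ε = 0.28: R = ε·F/W = 0.28 × 452.8 / 27000 m = 4.696e-03 mm/s.
R = 4.696e-03 × 3600 = 16.9 mm/hr.

R ≈ 16.9 mm/hr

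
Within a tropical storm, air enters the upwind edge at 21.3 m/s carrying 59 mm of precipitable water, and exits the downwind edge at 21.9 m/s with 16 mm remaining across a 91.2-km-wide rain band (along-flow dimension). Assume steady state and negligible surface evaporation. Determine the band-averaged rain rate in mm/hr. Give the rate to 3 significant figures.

R ≈ 35.8 mm/hr

Column moisture flux per unit crosswind length is F = V × PW.
Inflow: F_in = 21.3 × 59 = 1256.7 mm·m/s
Outflow: F_out = 21.9 × 16 = 350.4 mm·m/s
Steady-state rate R = (F_in − F_out)/L = (1256.7 − 350.4) / 91200 m = 9.938e-03 mm/s.
R = 9.938e-03 × 3600 = 35.8 mm/hr.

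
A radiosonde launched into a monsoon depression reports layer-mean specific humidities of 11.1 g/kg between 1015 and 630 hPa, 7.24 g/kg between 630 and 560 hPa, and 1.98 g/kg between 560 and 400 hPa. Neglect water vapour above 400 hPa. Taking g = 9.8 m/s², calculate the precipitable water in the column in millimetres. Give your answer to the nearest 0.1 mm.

Precipitable water is the column-integrated vapour mass per unit area: PW = (1/g) Σ q̄ Δp, with q in kg/kg and Δp in Pa (1 kg/m² of water = 1 mm).
Layer 1015–630 hPa: Δp = 385 hPa = 38500 Pa, q̄ = 0.0111 kg/kg → 0.0111 × 38500 / 9.8 = 43.61 mm
Layer 630–560 hPa: Δp = 70 hPa = 7000 Pa, q̄ = 0.00724 kg/kg → 0.00724 × 7000 / 9.8 = 5.17 mm
Layer 560–400 hPa: Δp = 160 hPa = 16000 Pa, q̄ = 0.00198 kg/kg → 0.00198 × 16000 / 9.8 = 3.23 mm
PW = 43.61 + 5.17 + 3.23 = 52.01 ≈ 52.0 mm.

PW ≈ 52.0 mm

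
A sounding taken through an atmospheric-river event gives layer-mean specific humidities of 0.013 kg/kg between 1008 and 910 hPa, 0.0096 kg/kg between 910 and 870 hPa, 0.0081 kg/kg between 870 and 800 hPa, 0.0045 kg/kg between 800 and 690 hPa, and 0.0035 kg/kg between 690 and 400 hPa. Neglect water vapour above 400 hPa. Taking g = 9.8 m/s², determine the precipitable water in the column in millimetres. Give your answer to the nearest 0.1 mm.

Precipitable water is the column-integrated vapour mass per unit area: PW = (1/g) Σ q̄ Δp, with q in kg/kg and Δp in Pa (1 kg/m² of water = 1 mm).
Layer 1008–910 hPa: Δp = 98 hPa = 9800 Pa, q̄ = 0.013 kg/kg → 0.013 × 9800 / 9.8 = 13.00 mm
Layer 910–870 hPa: Δp = 40 hPa = 4000 Pa, q̄ = 0.0096 kg/kg → 0.0096 × 4000 / 9.8 = 3.92 mm
Layer 870–800 hPa: Δp = 70 hPa = 7000 Pa, q̄ = 0.0081 kg/kg → 0.0081 × 7000 / 9.8 = 5.79 mm
Layer 800–690 hPa: Δp = 110 hPa = 11000 Pa, q̄ = 0.0045 kg/kg → 0.0045 × 11000 / 9.8 = 5.05 mm
Layer 690–400 hPa: Δp = 290 hPa = 29000 Pa, q̄ = 0.0035 kg/kg → 0.0035 × 29000 / 9.8 = 10.36 mm
PW = 13.00 + 3.92 + 5.79 + 5.05 + 10.36 = 38.12 ≈ 38.1 mm.

PW ≈ 38.1 mm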